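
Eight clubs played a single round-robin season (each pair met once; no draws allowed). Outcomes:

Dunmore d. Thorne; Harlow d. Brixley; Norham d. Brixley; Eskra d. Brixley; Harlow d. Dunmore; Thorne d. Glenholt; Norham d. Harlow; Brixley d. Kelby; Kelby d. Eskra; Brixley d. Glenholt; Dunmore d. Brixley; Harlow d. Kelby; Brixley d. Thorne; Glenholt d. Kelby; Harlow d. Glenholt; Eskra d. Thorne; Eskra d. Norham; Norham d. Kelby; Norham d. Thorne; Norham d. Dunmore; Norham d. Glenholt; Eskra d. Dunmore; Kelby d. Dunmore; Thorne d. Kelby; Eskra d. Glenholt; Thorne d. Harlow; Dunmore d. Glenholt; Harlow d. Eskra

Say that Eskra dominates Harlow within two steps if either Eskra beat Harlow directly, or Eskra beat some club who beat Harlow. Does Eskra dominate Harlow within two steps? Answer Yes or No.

Eskra did not beat Harlow directly.
Eskra beat Brixley, Norham, Thorne, Dunmore, Glenholt. Of those, Norham beat Harlow.

Yes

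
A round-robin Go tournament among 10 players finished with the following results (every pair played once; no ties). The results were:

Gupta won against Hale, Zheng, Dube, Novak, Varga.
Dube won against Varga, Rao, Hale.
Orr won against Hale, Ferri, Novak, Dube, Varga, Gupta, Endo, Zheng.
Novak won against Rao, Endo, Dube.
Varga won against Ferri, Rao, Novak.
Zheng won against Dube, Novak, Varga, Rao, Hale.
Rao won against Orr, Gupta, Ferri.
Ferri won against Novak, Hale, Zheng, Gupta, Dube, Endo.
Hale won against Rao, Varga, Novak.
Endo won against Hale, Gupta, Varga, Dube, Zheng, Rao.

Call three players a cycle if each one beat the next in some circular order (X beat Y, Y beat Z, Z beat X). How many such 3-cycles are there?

27

Win totals: Novak 3, Zheng 5, Hale 3, Rao 3, Orr 8, Ferri 6, Dube 3, Endo 6, Gupta 5, Varga 3.
A player with w wins dominates both others in C(w,2) triples; summing gives 3 + 10 + 3 + 3 + 28 + 15 + 3 + 15 + 10 + 3 = 93 transitive triples.
Total triples C(10,3) = 120, so cyclic triples = 120 − 93 = 27.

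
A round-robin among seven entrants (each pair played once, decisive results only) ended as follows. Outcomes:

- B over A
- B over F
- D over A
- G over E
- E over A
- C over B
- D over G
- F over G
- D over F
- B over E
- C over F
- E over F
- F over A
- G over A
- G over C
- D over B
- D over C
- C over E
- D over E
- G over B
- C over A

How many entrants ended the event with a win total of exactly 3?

Win totals: A 0, B 3, C 4, D 6, E 2, F 2, G 4.
Exactly 3: B — 1 entrant.

1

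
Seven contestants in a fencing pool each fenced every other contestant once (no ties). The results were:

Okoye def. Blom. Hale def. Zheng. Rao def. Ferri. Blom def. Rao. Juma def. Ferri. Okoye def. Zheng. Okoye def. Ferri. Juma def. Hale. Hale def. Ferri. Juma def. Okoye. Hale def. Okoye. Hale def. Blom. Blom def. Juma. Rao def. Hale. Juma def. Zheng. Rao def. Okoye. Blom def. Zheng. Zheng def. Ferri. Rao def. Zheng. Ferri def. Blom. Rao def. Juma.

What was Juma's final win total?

Juma's results: beat Hale, Zheng, Ferri, Okoye; lost to Rao, Blom.
That is 4 wins.

4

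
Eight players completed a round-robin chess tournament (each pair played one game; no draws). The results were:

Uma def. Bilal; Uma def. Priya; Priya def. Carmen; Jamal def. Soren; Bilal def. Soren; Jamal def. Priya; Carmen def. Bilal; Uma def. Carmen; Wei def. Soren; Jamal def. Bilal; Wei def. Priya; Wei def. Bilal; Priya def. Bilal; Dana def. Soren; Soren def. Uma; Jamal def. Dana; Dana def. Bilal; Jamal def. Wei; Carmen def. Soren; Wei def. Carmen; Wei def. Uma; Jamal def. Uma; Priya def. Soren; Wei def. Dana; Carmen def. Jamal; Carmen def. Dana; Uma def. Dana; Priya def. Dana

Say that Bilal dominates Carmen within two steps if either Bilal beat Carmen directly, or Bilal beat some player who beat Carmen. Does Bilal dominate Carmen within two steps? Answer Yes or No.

Bilal did not beat Carmen directly.
Bilal beat Soren, but each of them lost to Carmen. No two-step path.

No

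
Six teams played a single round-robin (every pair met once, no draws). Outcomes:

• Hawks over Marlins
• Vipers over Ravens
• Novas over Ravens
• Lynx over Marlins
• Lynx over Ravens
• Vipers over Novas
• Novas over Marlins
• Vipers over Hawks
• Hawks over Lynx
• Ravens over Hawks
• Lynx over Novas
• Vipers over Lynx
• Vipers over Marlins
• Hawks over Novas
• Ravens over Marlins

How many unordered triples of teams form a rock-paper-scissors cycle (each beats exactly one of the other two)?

Of the C(6,3) = 20 triples, the cyclic ones are: {Hawks, Ravens, Lynx}; {Hawks, Ravens, Novas}.
That is 2.

2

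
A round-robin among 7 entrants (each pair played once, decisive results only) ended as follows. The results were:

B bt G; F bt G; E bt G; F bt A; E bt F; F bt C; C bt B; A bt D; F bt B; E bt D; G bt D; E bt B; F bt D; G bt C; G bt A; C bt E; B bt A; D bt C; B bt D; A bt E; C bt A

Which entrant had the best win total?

F

Win totals: A 2, B 3, C 3, D 1, E 4, F 5, G 3.
F leads with 5 wins (next highest: 4).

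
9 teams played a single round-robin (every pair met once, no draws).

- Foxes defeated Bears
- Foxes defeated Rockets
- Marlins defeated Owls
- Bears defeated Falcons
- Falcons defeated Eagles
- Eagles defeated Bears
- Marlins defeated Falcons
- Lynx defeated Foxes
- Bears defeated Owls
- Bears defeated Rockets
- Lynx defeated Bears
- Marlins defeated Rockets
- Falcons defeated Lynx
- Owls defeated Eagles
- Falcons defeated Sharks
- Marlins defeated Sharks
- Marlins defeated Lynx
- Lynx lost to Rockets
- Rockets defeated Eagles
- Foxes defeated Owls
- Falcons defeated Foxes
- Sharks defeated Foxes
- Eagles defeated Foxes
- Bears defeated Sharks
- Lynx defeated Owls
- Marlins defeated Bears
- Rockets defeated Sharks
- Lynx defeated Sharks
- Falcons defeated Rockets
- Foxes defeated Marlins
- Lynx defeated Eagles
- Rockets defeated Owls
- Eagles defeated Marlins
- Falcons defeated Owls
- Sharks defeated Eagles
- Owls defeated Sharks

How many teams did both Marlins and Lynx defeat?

3

Marlins beat: Lynx, Owls, Rockets, Bears, Falcons, Sharks.
Lynx beat: Eagles, Owls, Foxes, Bears, Sharks.
Both beat: Owls, Bears, Sharks — 3.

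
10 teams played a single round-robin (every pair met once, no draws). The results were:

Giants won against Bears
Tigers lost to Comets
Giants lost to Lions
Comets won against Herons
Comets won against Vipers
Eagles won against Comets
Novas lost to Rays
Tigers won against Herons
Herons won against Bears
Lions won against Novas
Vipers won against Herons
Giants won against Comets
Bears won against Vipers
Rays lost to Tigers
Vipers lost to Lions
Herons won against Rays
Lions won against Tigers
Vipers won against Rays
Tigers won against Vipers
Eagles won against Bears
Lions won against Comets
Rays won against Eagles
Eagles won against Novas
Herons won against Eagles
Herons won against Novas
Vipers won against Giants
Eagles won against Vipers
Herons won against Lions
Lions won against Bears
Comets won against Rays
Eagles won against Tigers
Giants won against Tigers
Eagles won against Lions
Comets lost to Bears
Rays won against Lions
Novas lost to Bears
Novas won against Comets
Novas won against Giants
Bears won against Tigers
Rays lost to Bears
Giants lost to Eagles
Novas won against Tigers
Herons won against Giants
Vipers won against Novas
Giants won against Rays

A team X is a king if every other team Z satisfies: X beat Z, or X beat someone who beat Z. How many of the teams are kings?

6

Lions cannot reach Eagles in two steps.
Bears reaches everyone (king).
Giants reaches everyone (king).
Rays cannot reach Herons in two steps.
Novas cannot reach Lions, Eagles in two steps.
Tigers cannot reach Comets in two steps.
Herons reaches everyone (king).
Eagles reaches everyone (king).
Vipers reaches everyone (king).
Comets reaches everyone (king).
Kings: Bears, Giants, Herons, Eagles, Vipers, Comets — 6.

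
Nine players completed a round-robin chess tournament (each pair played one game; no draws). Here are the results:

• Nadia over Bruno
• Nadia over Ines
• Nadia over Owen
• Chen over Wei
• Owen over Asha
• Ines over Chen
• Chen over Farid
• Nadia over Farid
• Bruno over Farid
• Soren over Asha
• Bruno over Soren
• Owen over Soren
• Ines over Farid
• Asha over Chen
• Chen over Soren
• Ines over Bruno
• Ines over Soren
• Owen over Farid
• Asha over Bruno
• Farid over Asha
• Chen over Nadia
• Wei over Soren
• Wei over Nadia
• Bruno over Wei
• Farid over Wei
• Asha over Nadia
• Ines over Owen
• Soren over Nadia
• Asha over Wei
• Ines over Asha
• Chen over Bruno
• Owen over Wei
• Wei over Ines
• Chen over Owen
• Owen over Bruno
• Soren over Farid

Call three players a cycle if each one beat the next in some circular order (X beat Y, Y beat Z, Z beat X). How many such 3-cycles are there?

Win totals: Wei 3, Asha 4, Nadia 4, Farid 2, Soren 3, Ines 6, Owen 5, Chen 6, Bruno 3.
A player with w wins dominates both others in C(w,2) triples; summing gives 3 + 6 + 6 + 1 + 3 + 15 + 10 + 15 + 3 = 62 transitive triples.
Total triples C(9,3) = 84, so cyclic triples = 84 − 62 = 22.

22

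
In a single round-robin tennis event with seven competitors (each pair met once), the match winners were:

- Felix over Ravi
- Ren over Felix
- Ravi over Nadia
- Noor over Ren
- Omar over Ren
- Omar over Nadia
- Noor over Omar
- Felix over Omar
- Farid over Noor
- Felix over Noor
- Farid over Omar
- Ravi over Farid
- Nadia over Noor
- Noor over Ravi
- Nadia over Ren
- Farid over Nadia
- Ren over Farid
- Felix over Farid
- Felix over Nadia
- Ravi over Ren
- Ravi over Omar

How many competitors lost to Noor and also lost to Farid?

Noor beat: Ren, Ravi, Omar.
Farid beat: Noor, Nadia, Omar.
Both beat: Omar — 1.

1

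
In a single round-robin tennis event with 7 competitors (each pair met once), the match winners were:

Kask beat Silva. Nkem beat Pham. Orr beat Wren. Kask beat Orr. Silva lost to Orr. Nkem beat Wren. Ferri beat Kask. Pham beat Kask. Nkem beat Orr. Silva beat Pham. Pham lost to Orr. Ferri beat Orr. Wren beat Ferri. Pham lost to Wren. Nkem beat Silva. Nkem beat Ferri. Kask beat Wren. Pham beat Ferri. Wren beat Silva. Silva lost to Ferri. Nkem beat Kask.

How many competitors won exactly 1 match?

1

Win totals: Orr 3, Silva 1, Ferri 3, Wren 3, Pham 2, Nkem 6, Kask 3.
Exactly 1: Silva — 1 competitor.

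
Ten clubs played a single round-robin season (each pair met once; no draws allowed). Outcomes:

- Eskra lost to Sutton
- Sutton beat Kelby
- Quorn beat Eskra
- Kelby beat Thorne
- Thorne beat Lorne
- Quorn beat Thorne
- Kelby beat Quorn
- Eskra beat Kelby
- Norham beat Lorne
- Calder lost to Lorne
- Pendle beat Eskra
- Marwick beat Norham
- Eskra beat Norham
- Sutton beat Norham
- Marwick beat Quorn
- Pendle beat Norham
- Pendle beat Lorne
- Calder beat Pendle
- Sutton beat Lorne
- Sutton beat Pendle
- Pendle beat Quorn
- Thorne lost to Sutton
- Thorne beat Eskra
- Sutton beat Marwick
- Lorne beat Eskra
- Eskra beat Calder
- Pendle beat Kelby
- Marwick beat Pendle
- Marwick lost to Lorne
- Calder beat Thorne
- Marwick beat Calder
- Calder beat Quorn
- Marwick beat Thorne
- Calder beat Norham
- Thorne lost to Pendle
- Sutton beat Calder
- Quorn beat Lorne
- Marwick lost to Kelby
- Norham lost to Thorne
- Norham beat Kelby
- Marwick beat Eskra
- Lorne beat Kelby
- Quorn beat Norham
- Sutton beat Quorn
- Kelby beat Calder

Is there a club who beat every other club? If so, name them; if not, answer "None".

Sutton

Sutton has 9 wins out of 9 opponents — a perfect record.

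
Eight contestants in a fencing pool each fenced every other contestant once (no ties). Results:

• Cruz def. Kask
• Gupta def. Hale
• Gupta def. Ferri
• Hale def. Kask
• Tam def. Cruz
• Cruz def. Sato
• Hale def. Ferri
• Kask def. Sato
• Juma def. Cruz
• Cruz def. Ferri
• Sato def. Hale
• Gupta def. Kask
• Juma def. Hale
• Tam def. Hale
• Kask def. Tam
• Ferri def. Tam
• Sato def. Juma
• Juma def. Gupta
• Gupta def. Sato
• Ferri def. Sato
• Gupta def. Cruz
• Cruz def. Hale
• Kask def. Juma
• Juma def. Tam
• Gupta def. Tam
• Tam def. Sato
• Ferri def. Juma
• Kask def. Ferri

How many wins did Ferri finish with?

3

Ferri's results: beat Tam, Juma, Sato; lost to Cruz, Gupta, Kask, Hale.
That is 3 wins.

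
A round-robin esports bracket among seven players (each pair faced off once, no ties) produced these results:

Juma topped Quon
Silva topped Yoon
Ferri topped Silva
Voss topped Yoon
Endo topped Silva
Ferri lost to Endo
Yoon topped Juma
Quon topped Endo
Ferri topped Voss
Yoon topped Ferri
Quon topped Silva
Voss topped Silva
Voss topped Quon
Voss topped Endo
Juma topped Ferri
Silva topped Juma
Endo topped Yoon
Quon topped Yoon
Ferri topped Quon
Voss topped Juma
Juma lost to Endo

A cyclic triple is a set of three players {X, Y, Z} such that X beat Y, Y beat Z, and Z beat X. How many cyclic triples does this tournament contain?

Win totals: Silva 2, Endo 4, Voss 5, Ferri 3, Juma 2, Quon 3, Yoon 2.
A player with w wins dominates both others in C(w,2) triples; summing gives 1 + 6 + 10 + 3 + 1 + 3 + 1 = 25 transitive triples.
Total triples C(7,3) = 35, so cyclic triples = 35 − 25 = 10.

10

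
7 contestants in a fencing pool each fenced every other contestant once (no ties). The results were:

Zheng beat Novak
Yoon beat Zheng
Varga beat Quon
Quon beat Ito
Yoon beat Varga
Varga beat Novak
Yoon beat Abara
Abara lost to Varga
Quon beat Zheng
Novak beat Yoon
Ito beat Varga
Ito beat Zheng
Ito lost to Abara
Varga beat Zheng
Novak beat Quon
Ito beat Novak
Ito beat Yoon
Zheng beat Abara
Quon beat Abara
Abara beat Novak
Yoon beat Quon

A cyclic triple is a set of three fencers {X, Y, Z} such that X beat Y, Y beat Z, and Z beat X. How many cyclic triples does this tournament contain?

11

Win totals: Novak 2, Quon 3, Abara 2, Zheng 2, Yoon 4, Varga 4, Ito 4.
A fencer with w wins dominates both others in C(w,2) triples; summing gives 1 + 3 + 1 + 1 + 6 + 6 + 6 = 24 transitive triples.
Total triples C(7,3) = 35, so cyclic triples = 35 − 24 = 11.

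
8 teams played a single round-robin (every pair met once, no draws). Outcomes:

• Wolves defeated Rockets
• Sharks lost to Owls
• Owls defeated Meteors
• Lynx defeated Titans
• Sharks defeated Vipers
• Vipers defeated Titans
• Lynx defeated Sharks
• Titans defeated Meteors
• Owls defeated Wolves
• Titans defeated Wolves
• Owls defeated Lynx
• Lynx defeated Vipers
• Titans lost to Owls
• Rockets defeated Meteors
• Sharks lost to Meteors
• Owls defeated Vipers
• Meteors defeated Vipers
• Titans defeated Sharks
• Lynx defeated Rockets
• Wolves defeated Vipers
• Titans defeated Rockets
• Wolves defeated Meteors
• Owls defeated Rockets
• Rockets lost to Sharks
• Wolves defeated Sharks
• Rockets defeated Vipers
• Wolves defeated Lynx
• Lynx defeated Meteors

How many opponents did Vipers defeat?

Vipers' results: beat Titans; lost to Wolves, Meteors, Owls, Sharks, Rockets, Lynx.
That is 1 win.

1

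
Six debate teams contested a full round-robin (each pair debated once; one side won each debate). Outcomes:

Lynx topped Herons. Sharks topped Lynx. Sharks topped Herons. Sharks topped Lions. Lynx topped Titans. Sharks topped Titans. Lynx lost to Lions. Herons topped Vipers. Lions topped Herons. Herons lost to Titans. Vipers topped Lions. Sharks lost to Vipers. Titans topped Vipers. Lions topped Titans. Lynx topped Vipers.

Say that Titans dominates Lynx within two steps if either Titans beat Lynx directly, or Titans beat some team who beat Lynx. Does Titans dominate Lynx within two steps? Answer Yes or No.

No

Titans did not beat Lynx directly.
Titans beat Vipers, Herons, but each of them lost to Lynx. No two-step path.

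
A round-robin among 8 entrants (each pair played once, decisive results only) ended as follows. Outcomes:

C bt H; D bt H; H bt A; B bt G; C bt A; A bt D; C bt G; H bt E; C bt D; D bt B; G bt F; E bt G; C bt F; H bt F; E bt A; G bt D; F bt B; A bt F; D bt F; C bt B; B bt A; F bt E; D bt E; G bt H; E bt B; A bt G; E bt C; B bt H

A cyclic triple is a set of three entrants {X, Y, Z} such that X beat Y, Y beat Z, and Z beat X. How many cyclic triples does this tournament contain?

16

Win totals: A 3, B 3, C 6, D 4, E 4, F 2, G 3, H 3.
An entrant with w wins dominates both others in C(w,2) triples; summing gives 3 + 3 + 15 + 6 + 6 + 1 + 3 + 3 = 40 transitive triples.
Total triples C(8,3) = 56, so cyclic triples = 56 − 40 = 16.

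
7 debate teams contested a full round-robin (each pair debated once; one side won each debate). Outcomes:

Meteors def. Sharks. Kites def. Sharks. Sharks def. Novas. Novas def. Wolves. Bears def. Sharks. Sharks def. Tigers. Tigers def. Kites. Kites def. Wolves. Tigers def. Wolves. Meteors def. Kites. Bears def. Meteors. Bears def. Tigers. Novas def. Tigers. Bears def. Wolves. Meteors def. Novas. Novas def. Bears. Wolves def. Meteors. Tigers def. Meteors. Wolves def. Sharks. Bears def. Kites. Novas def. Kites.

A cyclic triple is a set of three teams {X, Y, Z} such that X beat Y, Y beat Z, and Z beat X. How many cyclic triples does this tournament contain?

Win totals: Bears 5, Kites 2, Wolves 2, Meteors 3, Novas 4, Sharks 2, Tigers 3.
A team with w wins dominates both others in C(w,2) triples; summing gives 10 + 1 + 1 + 3 + 6 + 1 + 3 = 25 transitive triples.
Total triples C(7,3) = 35, so cyclic triples = 35 − 25 = 10.

10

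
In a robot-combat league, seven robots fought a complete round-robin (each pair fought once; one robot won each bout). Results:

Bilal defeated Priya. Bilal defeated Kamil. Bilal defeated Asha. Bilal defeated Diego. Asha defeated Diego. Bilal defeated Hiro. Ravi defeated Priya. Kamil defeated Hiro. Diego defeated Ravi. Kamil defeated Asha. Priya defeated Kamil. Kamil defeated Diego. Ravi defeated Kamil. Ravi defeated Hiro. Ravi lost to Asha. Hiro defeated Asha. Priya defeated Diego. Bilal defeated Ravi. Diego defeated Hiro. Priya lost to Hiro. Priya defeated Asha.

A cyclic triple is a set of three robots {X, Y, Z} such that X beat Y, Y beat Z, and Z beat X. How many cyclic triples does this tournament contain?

Win totals: Ravi 3, Diego 2, Asha 2, Hiro 2, Priya 3, Bilal 6, Kamil 3.
A robot with w wins dominates both others in C(w,2) triples; summing gives 3 + 1 + 1 + 1 + 3 + 15 + 3 = 27 transitive triples.
Total triples C(7,3) = 35, so cyclic triples = 35 − 27 = 8.

8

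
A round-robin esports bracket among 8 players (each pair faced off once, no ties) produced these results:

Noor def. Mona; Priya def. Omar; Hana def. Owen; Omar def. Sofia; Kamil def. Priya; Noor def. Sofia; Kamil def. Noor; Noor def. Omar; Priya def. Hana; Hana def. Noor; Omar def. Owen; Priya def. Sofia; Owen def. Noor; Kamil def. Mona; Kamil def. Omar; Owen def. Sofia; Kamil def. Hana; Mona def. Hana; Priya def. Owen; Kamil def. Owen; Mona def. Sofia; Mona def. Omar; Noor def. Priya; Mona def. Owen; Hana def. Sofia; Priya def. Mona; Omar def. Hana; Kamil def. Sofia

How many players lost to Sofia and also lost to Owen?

Sofia beat: no one.
Owen beat: Noor, Sofia.
No one was beaten by both.

0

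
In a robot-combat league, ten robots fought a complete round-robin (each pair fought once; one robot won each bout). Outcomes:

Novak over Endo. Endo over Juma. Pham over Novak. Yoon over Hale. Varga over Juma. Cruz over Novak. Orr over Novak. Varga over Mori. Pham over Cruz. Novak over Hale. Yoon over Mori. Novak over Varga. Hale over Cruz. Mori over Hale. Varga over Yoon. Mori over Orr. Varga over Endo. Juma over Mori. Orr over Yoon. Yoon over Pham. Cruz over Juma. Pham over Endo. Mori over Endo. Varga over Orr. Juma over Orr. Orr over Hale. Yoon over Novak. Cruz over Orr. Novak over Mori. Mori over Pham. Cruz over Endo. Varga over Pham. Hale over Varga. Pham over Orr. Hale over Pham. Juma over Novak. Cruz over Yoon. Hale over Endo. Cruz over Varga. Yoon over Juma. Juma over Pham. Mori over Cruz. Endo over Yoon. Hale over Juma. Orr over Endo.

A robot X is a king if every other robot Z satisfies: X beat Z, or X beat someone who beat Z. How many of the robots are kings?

Hale reaches everyone (king).
Cruz reaches everyone (king).
Varga reaches everyone (king).
Pham reaches everyone (king).
Novak reaches everyone (king).
Orr reaches everyone (king).
Juma reaches everyone (king).
Mori reaches everyone (king).
Yoon reaches everyone (king).
Endo cannot reach Cruz, Varga in two steps.
Kings: Hale, Cruz, Varga, Pham, Novak, Orr, Juma, Mori, Yoon — 9.

9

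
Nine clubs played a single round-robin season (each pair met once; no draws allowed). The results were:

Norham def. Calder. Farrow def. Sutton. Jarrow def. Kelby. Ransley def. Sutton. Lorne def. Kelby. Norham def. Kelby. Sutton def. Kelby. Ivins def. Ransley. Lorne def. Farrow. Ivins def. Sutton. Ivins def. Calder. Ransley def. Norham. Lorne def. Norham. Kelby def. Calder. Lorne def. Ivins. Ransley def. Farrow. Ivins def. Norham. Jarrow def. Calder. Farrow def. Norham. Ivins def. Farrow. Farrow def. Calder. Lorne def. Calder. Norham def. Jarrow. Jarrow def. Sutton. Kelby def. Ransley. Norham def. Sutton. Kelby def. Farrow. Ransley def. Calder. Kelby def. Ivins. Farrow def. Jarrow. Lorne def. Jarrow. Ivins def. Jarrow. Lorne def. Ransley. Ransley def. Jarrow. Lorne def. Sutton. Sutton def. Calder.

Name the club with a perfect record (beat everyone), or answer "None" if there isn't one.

Lorne

Lorne has 8 wins out of 8 opponents — a perfect record.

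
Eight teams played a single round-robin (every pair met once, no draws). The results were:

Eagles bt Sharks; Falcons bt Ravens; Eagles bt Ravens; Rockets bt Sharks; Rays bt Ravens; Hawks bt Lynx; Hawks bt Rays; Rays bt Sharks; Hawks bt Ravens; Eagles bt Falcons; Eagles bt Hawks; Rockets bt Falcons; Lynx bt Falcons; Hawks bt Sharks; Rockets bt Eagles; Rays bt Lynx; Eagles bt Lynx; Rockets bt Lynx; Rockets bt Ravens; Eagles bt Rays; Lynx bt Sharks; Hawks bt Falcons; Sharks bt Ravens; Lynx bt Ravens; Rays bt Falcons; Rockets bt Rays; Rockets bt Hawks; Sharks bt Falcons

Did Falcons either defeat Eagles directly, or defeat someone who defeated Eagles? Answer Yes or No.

Falcons did not beat Eagles directly.
Falcons beat Ravens, but each of them lost to Eagles. No two-step path.

No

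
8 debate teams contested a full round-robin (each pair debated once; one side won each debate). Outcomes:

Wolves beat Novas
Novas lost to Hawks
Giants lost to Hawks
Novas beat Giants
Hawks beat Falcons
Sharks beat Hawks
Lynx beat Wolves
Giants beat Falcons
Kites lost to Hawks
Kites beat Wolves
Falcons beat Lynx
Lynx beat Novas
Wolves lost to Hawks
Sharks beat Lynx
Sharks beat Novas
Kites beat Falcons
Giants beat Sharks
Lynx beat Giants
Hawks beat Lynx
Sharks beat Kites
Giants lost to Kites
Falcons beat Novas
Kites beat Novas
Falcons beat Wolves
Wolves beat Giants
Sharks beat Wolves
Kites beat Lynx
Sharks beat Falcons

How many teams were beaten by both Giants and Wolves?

0

Giants beat: Falcons, Sharks.
Wolves beat: Novas, Giants.
No one was beaten by both.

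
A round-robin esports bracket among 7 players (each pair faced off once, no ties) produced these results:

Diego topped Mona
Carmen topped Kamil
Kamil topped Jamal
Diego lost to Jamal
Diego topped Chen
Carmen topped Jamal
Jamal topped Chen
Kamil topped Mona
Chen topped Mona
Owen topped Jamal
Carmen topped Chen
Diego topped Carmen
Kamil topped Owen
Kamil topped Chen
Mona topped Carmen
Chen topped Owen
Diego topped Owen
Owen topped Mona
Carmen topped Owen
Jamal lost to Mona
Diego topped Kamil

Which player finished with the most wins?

Win totals: Diego 5, Owen 2, Mona 2, Chen 2, Carmen 4, Jamal 2, Kamil 4.
Diego leads with 5 wins (next highest: 4).

Diego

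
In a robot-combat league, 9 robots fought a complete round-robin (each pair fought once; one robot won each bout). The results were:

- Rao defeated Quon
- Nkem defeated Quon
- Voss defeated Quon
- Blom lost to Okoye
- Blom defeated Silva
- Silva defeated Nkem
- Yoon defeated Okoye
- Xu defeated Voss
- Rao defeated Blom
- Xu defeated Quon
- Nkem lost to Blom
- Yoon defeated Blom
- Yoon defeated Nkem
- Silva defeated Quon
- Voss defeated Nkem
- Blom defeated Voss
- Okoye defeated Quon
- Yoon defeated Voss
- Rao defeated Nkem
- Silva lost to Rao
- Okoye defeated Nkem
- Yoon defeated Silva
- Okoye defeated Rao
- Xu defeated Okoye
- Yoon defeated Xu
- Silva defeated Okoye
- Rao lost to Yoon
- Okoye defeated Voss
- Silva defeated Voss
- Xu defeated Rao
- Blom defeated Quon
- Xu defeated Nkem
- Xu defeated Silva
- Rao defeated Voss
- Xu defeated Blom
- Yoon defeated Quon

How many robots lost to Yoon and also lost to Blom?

4

Yoon beat: Xu, Quon, Blom, Voss, Okoye, Silva, Nkem, Rao.
Blom beat: Quon, Voss, Silva, Nkem.
Both beat: Quon, Voss, Silva, Nkem — 4.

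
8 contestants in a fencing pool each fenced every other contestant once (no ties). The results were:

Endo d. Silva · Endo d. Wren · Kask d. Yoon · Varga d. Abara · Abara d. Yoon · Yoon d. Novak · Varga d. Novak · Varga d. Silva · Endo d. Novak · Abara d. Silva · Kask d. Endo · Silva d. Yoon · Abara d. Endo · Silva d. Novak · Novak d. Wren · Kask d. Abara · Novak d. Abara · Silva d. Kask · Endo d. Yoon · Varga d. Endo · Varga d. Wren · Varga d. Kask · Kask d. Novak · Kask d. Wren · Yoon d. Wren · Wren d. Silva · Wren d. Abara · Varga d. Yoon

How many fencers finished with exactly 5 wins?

Win totals: Wren 2, Varga 7, Abara 3, Kask 5, Yoon 2, Silva 3, Endo 4, Novak 2.
Exactly 5: Kask — 1 fencer.

1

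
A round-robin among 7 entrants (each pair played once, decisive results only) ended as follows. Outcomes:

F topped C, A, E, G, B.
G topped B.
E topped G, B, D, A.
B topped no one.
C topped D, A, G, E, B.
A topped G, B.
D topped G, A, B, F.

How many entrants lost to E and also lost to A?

E beat: A, B, D, G.
A beat: B, G.
Both beat: B, G — 2.

2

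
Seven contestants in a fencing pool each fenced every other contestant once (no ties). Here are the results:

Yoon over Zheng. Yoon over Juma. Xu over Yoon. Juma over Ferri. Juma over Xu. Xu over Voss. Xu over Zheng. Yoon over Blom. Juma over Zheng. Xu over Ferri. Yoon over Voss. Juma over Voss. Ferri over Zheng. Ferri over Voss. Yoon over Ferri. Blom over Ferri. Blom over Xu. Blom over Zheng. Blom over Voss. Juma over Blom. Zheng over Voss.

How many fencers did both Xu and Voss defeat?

0

Xu beat: Voss, Zheng, Ferri, Yoon.
Voss beat: no one.
No one was beaten by both.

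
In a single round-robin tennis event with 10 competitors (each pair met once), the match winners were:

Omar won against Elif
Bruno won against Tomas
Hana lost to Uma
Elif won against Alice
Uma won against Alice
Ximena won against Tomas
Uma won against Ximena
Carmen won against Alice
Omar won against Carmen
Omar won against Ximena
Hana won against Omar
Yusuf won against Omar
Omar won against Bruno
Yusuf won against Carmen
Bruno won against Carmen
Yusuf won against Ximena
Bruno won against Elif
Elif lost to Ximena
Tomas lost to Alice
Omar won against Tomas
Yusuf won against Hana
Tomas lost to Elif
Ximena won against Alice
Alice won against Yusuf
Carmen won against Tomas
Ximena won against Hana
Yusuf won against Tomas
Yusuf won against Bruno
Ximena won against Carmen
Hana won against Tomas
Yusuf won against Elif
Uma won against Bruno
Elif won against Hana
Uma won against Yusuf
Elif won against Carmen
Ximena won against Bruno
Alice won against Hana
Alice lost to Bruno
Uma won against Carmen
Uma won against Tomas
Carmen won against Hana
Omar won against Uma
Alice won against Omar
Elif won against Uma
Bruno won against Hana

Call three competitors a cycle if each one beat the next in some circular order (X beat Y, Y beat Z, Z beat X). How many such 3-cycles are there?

Win totals: Uma 7, Omar 6, Hana 2, Tomas 0, Carmen 3, Ximena 6, Bruno 5, Alice 4, Elif 5, Yusuf 7.
A competitor with w wins dominates both others in C(w,2) triples; summing gives 21 + 15 + 1 + 0 + 3 + 15 + 10 + 6 + 10 + 21 = 102 transitive triples.
Total triples C(10,3) = 120, so cyclic triples = 120 − 102 = 18.

18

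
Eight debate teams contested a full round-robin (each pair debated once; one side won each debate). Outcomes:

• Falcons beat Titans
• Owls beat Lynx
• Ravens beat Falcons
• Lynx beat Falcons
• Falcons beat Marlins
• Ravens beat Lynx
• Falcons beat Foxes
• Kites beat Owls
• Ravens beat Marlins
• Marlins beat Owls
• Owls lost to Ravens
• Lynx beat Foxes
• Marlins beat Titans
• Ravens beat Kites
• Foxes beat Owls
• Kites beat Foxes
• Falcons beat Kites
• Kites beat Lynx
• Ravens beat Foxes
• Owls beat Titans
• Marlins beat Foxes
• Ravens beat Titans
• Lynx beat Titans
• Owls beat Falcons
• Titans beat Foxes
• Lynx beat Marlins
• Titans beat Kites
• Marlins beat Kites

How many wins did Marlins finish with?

4

Marlins' results: beat Foxes, Owls, Titans, Kites; lost to Ravens, Lynx, Falcons.
That is 4 wins.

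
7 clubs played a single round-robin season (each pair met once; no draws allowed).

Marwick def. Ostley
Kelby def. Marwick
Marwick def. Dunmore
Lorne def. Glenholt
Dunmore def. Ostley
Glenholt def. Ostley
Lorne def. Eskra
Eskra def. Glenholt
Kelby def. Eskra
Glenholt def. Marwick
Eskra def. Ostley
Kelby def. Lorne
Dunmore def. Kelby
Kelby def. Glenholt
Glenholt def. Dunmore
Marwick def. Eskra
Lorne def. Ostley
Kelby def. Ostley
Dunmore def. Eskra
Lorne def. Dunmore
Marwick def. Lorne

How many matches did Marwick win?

4

Marwick's results: beat Dunmore, Eskra, Ostley, Lorne; lost to Kelby, Glenholt.
That is 4 wins.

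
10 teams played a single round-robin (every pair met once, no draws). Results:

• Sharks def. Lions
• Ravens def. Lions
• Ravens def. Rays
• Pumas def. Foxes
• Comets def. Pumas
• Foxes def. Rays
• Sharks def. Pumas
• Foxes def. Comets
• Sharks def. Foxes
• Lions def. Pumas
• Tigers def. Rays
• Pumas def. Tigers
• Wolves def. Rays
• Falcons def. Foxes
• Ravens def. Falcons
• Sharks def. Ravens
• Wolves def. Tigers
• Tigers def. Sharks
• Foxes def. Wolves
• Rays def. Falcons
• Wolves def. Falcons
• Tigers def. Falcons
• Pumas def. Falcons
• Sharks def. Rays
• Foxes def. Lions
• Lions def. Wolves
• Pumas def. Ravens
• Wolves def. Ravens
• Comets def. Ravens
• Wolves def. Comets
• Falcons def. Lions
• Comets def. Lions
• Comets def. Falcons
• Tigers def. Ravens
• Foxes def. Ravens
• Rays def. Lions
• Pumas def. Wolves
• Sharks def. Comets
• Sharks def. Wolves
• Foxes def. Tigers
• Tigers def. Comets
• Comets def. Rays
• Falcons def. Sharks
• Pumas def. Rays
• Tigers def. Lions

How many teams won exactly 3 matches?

2

Win totals: Falcons 3, Ravens 3, Foxes 6, Lions 2, Sharks 7, Rays 2, Wolves 5, Comets 5, Tigers 6, Pumas 6.
Exactly 3: Falcons, Ravens — 2 teams.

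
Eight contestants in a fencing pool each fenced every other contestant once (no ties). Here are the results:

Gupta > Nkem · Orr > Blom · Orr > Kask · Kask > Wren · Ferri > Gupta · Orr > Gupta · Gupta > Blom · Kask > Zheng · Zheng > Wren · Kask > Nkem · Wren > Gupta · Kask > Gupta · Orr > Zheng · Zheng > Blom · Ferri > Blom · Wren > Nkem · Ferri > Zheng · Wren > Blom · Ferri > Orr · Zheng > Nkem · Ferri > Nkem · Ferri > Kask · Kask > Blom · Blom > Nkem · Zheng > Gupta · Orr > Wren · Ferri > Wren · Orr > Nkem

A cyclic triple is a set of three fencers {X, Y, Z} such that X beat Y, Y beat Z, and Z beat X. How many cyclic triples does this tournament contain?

0

Win totals: Gupta 2, Wren 3, Ferri 7, Orr 6, Kask 5, Nkem 0, Blom 1, Zheng 4.
A fencer with w wins dominates both others in C(w,2) triples; summing gives 1 + 3 + 21 + 15 + 10 + 0 + 0 + 6 = 56 transitive triples.
Total triples C(8,3) = 56, so cyclic triples = 56 − 56 = 0.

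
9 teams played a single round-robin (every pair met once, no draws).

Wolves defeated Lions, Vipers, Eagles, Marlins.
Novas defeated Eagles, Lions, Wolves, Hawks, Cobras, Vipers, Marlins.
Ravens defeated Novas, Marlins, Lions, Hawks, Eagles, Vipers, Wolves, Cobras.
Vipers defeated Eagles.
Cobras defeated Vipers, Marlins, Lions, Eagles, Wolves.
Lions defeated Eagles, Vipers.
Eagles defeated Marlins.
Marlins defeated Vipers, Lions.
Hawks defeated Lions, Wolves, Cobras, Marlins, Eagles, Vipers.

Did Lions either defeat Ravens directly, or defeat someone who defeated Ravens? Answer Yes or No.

No

Lions did not beat Ravens directly.
Lions beat Eagles, Vipers, but each of them lost to Ravens. No two-step path.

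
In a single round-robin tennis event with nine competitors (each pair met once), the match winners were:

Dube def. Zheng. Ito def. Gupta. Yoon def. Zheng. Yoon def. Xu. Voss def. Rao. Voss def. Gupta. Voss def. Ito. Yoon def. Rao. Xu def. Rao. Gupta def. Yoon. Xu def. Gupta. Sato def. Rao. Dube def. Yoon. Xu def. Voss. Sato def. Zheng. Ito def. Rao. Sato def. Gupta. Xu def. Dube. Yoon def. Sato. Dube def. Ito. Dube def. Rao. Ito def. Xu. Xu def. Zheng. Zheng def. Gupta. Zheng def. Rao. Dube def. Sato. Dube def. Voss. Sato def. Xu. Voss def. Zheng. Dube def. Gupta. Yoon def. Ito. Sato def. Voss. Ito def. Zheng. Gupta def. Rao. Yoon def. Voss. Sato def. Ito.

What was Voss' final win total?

4

Voss' results: beat Gupta, Rao, Ito, Zheng; lost to Dube, Xu, Sato, Yoon.
That is 4 wins.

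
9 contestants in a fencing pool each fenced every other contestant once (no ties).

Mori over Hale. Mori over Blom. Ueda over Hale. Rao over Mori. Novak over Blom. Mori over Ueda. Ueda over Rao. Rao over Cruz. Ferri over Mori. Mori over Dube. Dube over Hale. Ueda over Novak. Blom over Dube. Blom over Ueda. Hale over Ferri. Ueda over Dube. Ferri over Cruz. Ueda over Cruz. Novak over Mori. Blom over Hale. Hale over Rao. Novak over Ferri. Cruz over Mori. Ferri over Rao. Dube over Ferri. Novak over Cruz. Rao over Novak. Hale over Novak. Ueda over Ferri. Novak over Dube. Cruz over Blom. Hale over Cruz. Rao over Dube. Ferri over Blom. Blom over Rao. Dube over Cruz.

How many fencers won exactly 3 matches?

Win totals: Novak 5, Blom 4, Mori 4, Dube 3, Ferri 4, Cruz 2, Hale 4, Rao 4, Ueda 6.
Exactly 3: Dube — 1 fencer.

1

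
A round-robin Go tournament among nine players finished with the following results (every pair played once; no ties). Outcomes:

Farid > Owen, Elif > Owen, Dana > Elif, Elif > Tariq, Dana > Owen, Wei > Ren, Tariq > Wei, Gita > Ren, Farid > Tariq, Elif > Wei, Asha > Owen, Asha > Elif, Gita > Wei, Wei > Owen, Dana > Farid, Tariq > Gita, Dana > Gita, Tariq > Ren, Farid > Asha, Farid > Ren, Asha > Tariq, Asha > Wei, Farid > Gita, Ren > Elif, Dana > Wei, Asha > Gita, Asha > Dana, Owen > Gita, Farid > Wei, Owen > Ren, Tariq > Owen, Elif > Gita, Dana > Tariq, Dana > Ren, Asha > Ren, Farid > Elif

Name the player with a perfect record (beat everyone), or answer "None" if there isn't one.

Highest win total is Farid with 7 (out of 8 possible).
Farid lost to Dana, so no player went undefeated.

None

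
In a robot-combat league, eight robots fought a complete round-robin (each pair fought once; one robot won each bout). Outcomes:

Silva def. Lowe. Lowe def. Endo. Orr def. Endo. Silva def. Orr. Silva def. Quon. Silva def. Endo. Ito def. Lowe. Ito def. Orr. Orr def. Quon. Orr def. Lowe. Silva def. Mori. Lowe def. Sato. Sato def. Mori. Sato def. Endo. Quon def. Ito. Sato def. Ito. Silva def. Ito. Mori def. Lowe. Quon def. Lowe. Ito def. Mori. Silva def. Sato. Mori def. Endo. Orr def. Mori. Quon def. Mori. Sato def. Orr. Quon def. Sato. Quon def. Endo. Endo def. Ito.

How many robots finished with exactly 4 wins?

Win totals: Ito 3, Orr 4, Lowe 2, Endo 1, Quon 5, Sato 4, Mori 2, Silva 7.
Exactly 4: Orr, Sato — 2 robots.

2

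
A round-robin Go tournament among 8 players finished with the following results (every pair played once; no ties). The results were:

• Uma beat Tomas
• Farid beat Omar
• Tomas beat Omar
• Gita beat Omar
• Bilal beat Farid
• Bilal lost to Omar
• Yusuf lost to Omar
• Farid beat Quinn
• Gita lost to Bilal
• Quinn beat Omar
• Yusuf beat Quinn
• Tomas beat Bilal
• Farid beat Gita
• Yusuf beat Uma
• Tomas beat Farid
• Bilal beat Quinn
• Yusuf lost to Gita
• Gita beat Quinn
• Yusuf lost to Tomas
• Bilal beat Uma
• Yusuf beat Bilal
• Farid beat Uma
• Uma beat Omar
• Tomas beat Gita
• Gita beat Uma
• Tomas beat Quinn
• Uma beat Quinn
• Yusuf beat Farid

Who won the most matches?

Win totals: Omar 2, Farid 4, Bilal 4, Tomas 6, Yusuf 4, Uma 3, Quinn 1, Gita 4.
Tomas leads with 6 wins (next highest: 4).

Tomas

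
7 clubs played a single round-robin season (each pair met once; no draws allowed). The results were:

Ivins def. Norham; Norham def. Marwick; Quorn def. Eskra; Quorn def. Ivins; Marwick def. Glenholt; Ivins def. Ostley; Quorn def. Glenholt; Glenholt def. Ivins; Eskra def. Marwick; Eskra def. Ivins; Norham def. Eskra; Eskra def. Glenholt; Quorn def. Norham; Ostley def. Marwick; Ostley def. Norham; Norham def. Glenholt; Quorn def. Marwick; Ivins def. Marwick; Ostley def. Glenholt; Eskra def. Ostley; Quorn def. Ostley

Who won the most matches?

Quorn

Win totals: Glenholt 1, Ostley 3, Norham 3, Ivins 3, Quorn 6, Marwick 1, Eskra 4.
Quorn leads with 6 wins (next highest: 4).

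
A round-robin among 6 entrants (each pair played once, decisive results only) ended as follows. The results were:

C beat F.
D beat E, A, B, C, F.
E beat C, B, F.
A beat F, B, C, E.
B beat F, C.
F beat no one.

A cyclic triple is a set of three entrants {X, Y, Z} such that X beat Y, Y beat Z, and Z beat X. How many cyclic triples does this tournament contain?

0

Of the C(6,3) = 20 triples, the cyclic ones are: none.
That is 0.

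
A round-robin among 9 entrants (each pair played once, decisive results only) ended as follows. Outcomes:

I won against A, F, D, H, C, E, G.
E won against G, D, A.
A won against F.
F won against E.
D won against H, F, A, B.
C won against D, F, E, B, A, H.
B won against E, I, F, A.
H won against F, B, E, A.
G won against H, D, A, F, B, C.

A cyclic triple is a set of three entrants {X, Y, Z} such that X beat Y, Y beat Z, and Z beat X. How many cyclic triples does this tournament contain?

12

Win totals: A 1, B 4, C 6, D 4, E 3, F 1, G 6, H 4, I 7.
An entrant with w wins dominates both others in C(w,2) triples; summing gives 0 + 6 + 15 + 6 + 3 + 0 + 15 + 6 + 21 = 72 transitive triples.
Total triples C(9,3) = 84, so cyclic triples = 84 − 72 = 12.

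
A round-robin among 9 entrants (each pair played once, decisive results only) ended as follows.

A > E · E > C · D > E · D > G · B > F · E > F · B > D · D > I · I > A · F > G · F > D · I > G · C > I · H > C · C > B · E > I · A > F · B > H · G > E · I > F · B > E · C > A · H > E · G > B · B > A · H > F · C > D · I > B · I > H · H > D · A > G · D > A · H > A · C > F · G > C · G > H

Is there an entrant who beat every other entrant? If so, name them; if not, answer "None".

Highest win total is I with 5 (out of 8 possible).
I lost to C, D, E, so no entrant went undefeated.

None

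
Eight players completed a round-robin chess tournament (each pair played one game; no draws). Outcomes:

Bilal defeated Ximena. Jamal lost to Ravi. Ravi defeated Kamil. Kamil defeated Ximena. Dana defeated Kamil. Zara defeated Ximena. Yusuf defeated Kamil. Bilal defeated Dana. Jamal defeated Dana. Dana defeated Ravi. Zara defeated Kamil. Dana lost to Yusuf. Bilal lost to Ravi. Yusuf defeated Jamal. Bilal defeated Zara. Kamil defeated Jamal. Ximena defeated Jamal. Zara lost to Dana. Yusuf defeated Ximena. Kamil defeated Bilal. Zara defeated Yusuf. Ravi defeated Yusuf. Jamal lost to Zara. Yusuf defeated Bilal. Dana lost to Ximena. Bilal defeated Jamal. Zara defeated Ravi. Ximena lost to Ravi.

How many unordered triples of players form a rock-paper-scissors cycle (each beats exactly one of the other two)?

13

Win totals: Ximena 2, Zara 5, Yusuf 5, Kamil 3, Dana 3, Ravi 5, Bilal 4, Jamal 1.
A player with w wins dominates both others in C(w,2) triples; summing gives 1 + 10 + 10 + 3 + 3 + 10 + 6 + 0 = 43 transitive triples.
Total triples C(8,3) = 56, so cyclic triples = 56 − 43 = 13.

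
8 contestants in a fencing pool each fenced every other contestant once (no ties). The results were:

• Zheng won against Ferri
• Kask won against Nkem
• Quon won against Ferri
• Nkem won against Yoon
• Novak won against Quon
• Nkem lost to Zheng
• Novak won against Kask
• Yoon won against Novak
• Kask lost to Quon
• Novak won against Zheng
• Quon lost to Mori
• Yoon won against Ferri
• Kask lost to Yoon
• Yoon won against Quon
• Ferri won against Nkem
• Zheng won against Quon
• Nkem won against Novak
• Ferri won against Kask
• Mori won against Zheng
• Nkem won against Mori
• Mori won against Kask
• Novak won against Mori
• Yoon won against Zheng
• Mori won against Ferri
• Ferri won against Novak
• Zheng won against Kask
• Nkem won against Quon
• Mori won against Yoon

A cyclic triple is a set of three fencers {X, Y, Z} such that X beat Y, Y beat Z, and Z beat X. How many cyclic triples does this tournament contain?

Win totals: Mori 5, Ferri 3, Nkem 4, Quon 2, Novak 4, Zheng 4, Yoon 5, Kask 1.
A fencer with w wins dominates both others in C(w,2) triples; summing gives 10 + 3 + 6 + 1 + 6 + 6 + 10 + 0 = 42 transitive triples.
Total triples C(8,3) = 56, so cyclic triples = 56 − 42 = 14.

14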